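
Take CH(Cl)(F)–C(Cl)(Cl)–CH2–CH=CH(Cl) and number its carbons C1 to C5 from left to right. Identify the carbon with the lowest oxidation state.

Tallying each carbon's bonds:
C1: 1C, 1H, 1F, 1Cl → 0 − 1 + 1 + 1 = +1
C2: 2C, 2Cl → 0 + 2 = +2
C3: 2C, 2H → 0 − 2 = -2
C4: 3C, 1H → 0 − 1 = -1
C5: 2C, 1H, 1Cl → 0 − 1 + 1 = 0
The most reduced carbon is C3 at -2.

C3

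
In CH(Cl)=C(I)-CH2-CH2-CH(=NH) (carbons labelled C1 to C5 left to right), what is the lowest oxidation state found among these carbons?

-2

Tallying each carbon's bonds:
C1: 2C, 1H, 1Cl → 0 − 1 + 1 = 0
C2: 3C, 1I → 0 + 1 = +1
C3: 2C, 2H → 0 − 2 = -2
C4: 2C, 2H → 0 − 2 = -2
C5: 1C, 1H, 2N → 0 − 1 + 2 = +1
The lowest value is -2.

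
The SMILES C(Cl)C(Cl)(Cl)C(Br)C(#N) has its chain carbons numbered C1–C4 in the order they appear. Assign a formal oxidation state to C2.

C2 has one bond to C (0), one bond to C (0), one bond to Cl (+1), one bond to Cl (+1).
Oxidation state = 0 + 0 + 1 + 1 = +2.

+2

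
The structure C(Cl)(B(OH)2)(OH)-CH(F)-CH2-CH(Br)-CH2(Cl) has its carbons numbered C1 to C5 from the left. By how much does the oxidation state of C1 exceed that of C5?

+2

C1: 1C, 1O, 1Cl, 1B → 0 + 1 + 1 − 1 = +1
C5: 1C, 2H, 1Cl → 0 − 2 + 1 = -1
Difference: +1 − (-1) = +2.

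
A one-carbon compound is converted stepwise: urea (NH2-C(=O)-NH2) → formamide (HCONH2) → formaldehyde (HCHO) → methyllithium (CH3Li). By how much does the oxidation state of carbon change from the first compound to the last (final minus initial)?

Carbon oxidation states along the series — urea: +4, formamide: +2, formaldehyde: 0, methyllithium: -4.
Net change = -4 − (+4) = -8.

-8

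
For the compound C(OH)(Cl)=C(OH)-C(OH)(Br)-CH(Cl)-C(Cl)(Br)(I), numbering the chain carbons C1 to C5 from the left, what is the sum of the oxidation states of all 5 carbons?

Count +1 for every bond to an atom more electronegative than carbon and −1 for every bond to one less electronegative; C–C bonds are 0. Tallying each carbon:
C1: 2C, 1O, 1Cl → 0 + 1 + 1 = +2
C2: 3C, 1O → 0 + 1 = +1
C3: 2C, 1O, 1Br → 0 + 1 + 1 = +2
C4: 2C, 1H, 1Cl → 0 − 1 + 1 = 0
C5: 1C, 1Cl, 1Br, 1I → 0 + 1 + 1 + 1 = +3
Sum = +2 + 1 + 2 + 0 + 3 = +8.

+8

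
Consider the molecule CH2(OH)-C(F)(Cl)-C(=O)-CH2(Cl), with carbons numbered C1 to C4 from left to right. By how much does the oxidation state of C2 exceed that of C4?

C2: 2C, 1F, 1Cl → 0 + 1 + 1 = +2
C4: 1C, 2H, 1Cl → 0 − 2 + 1 = -1
Difference: +2 − (-1) = +3.

+3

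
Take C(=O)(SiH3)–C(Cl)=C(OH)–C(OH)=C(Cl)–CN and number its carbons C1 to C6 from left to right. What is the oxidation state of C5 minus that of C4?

C5: 3C, 1Cl → 0 + 1 = +1
C4: 3C, 1O → 0 + 1 = +1
Difference: +1 − (+1) = 0.

0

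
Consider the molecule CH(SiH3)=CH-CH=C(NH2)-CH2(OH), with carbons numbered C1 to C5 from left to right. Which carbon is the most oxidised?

Tallying each carbon's bonds:
C1: 2C, 1H, 1Si → 0 − 1 − 1 = -2
C2: 3C, 1H → 0 − 1 = -1
C3: 3C, 1H → 0 − 1 = -1
C4: 3C, 1N → 0 + 1 = +1
C5: 1C, 2H, 1O → 0 − 2 + 1 = -1
The most oxidised carbon is C4 at +1.

C4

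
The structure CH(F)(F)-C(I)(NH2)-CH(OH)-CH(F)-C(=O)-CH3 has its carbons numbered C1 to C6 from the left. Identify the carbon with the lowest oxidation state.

Each bond to a more electronegative atom (O, N, halogen) counts +1, each bond to a less electronegative atom (H, metal, B, Si) counts −1, and each C–C bond counts 0. Tallying each carbon:
C1: 1C, 1H, 2F → 0 − 1 + 2 = +1
C2: 2C, 1N, 1I → 0 + 1 + 1 = +2
C3: 2C, 1H, 1O → 0 − 1 + 1 = 0
C4: 2C, 1H, 1F → 0 − 1 + 1 = 0
C5: 2C, 2O → 0 + 2 = +2
C6: 1C, 3H → 0 − 3 = -3
The most reduced carbon is C6 at -3.

C6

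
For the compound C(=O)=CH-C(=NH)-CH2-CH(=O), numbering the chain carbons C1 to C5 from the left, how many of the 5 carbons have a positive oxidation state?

3

Assign +1 per bond to O/N/halogen, −1 per bond to H or an electropositive element, and 0 per bond to carbon. Tallying each carbon:
C1: 2C, 2O → 0 + 2 = +2
C2: 3C, 1H → 0 − 1 = -1
C3: 2C, 2N → 0 + 2 = +2
C4: 2C, 2H → 0 − 2 = -2
C5: 1C, 1H, 2O → 0 − 1 + 2 = +1
3 carbons (C1, C3, C5) meet the condition.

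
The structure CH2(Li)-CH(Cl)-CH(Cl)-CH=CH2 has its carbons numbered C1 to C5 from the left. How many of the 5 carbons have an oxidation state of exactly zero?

Assign +1 per bond to O/N/halogen, −1 per bond to H or an electropositive element, and 0 per bond to carbon. Tallying each carbon:
C1: 1C, 2H, 1Li → 0 − 2 − 1 = -3
C2: 2C, 1H, 1Cl → 0 − 1 + 1 = 0
C3: 2C, 1H, 1Cl → 0 − 1 + 1 = 0
C4: 3C, 1H → 0 − 1 = -1
C5: 2C, 2H → 0 − 2 = -2
2 carbons (C2, C3) meet the condition.

2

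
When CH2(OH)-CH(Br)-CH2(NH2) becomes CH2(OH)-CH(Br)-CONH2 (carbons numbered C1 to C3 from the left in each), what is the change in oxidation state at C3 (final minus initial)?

Before: C3 has 1 bond to C, 2 bonds to H, 1 bond to N → oxidation state -1.
After: C3 has 1 bond to C, 2 bonds to O, 1 bond to N → oxidation state +3.
Δ = +3 − (-1) = +4, so this is an oxidation at C3.

+4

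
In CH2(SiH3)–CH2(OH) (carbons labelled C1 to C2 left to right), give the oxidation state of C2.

-1

Bonds to more-electronegative neighbours contribute +1 each, bonds to H or metals contribute −1 each, and C–C bonds contribute 0.
C2 has one bond to C (0), one bond to O (+1), one bond to H (-1), one bond to H (-1).
Oxidation state = 0 + 1 − 1 − 1 = -1.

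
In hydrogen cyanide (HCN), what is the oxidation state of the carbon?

+2

Bonds to more-electronegative neighbours contribute +1 each, bonds to H or metals contribute −1 each, and C–C bonds contribute 0.
The carbon has one bond to H (-1), a triple bond to N (3×+1 = +3).
Oxidation state = -1 + 3 = +2.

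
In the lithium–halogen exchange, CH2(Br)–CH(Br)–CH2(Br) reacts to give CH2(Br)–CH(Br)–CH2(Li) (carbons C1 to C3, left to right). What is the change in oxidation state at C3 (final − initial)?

Before: C3 has 1 bond to C, 2 bonds to H, 1 bond to Br → oxidation state -1.
After: C3 has 1 bond to C, 2 bonds to H, 1 bond to Li → oxidation state -3.
Δ = -3 − (-1) = -2, so this is a reduction at C3.

-2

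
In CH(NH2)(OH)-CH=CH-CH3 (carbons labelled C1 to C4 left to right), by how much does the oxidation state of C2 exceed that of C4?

+2

C2: 3C, 1H → 0 − 1 = -1
C4: 1C, 3H → 0 − 3 = -3
Difference: -1 − (-3) = +2.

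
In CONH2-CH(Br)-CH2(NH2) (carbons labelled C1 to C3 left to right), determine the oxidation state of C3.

Count +1 for every bond to an atom more electronegative than carbon and −1 for every bond to one less electronegative; C–C bonds are 0.
C3 has one bond to C (0), one bond to H (-1), one bond to H (-1), one bond to N (+1).
Oxidation state = 0 − 1 − 1 + 1 = -1.

-1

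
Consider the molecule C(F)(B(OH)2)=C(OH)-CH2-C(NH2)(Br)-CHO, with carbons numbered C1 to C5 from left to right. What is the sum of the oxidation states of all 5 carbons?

Bonds to more-electronegative neighbours contribute +1 each, bonds to H or metals contribute −1 each, and C–C bonds contribute 0. Tallying each carbon:
C1: 2C, 1F, 1B → 0 + 1 − 1 = 0
C2: 3C, 1O → 0 + 1 = +1
C3: 2C, 2H → 0 − 2 = -2
C4: 2C, 1N, 1Br → 0 + 1 + 1 = +2
C5: 1C, 1H, 2O → 0 − 1 + 2 = +1
Sum = 0 + 1 − 2 + 2 + 1 = +2.

+2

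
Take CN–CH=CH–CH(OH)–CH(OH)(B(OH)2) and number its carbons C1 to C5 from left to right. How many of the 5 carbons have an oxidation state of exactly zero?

1

Tallying each carbon's bonds:
C1: 1C, 3N → 0 + 3 = +3
C2: 3C, 1H → 0 − 1 = -1
C3: 3C, 1H → 0 − 1 = -1
C4: 2C, 1H, 1O → 0 − 1 + 1 = 0
C5: 1C, 1H, 1O, 1B → 0 − 1 + 1 − 1 = -1
1 carbon (C4) meets the condition.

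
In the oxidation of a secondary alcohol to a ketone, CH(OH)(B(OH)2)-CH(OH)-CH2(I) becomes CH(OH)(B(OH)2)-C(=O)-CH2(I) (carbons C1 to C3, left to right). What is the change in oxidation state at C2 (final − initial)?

+2

Before: C2 has 2 bonds to C, 1 bond to H, 1 bond to O → oxidation state 0.
After: C2 has 2 bonds to C, 2 bonds to O → oxidation state +2.
Δ = +2 − (0) = +2, so this is an oxidation at C2.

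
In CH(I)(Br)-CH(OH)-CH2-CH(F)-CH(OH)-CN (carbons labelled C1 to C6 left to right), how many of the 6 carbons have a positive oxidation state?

2

Tallying each carbon's bonds:
C1: 1C, 1H, 1Br, 1I → 0 − 1 + 1 + 1 = +1
C2: 2C, 1H, 1O → 0 − 1 + 1 = 0
C3: 2C, 2H → 0 − 2 = -2
C4: 2C, 1H, 1F → 0 − 1 + 1 = 0
C5: 2C, 1H, 1O → 0 − 1 + 1 = 0
C6: 1C, 3N → 0 + 3 = +3
2 carbons (C1, C6) meet the condition.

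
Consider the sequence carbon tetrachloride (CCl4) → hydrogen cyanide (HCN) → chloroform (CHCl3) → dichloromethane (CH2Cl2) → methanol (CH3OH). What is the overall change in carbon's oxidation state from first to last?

Carbon oxidation states along the series — carbon tetrachloride: +4, hydrogen cyanide: +2, chloroform: +2, dichloromethane: 0, methanol: -2.
Net change = -2 − (+4) = -6.

-6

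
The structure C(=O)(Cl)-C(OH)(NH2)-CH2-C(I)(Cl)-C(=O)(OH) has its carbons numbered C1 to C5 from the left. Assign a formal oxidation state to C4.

+2

Bonds to more-electronegative neighbours contribute +1 each, bonds to H or metals contribute −1 each, and C–C bonds contribute 0.
C4 has one bond to C (0), one bond to C (0), one bond to I (+1), one bond to Cl (+1).
Oxidation state = 0 + 0 + 1 + 1 = +2.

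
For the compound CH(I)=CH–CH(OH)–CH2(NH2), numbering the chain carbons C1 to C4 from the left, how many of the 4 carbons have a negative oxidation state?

2

Count +1 for every bond to an atom more electronegative than carbon and −1 for every bond to one less electronegative; C–C bonds are 0. Tallying each carbon:
C1: 2C, 1H, 1I → 0 − 1 + 1 = 0
C2: 3C, 1H → 0 − 1 = -1
C3: 2C, 1H, 1O → 0 − 1 + 1 = 0
C4: 1C, 2H, 1N → 0 − 2 + 1 = -1
2 carbons (C2, C4) meet the condition.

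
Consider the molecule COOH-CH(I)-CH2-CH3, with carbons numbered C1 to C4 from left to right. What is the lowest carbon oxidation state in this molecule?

-3

Tallying each carbon's bonds:
C1: 1C, 3O → 0 + 3 = +3
C2: 2C, 1H, 1I → 0 − 1 + 1 = 0
C3: 2C, 2H → 0 − 2 = -2
C4: 1C, 3H → 0 − 3 = -3
The lowest value is -3.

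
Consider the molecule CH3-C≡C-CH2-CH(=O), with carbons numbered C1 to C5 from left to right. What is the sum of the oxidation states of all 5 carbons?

-4

Bonds to more-electronegative neighbours contribute +1 each, bonds to H or metals contribute −1 each, and C–C bonds contribute 0. Tallying each carbon:
C1: 1C, 3H → 0 − 3 = -3
C2: 4C → 0 = 0
C3: 4C → 0 = 0
C4: 2C, 2H → 0 − 2 = -2
C5: 1C, 1H, 2O → 0 − 1 + 2 = +1
Sum = -3 + 0 + 0 − 2 + 1 = -4.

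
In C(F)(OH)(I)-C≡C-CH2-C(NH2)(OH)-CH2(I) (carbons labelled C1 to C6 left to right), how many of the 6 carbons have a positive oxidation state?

Count +1 for every bond to an atom more electronegative than carbon and −1 for every bond to one less electronegative; C–C bonds are 0. Tallying each carbon:
C1: 1C, 1O, 1F, 1I → 0 + 1 + 1 + 1 = +3
C2: 4C → 0 = 0
C3: 4C → 0 = 0
C4: 2C, 2H → 0 − 2 = -2
C5: 2C, 1O, 1N → 0 + 1 + 1 = +2
C6: 1C, 2H, 1I → 0 − 2 + 1 = -1
2 carbons (C1, C5) meet the condition.

2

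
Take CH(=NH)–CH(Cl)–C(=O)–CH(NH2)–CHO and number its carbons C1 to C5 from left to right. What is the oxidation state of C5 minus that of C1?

0

C5: 1C, 1H, 2O → 0 − 1 + 2 = +1
C1: 1C, 1H, 2N → 0 − 1 + 2 = +1
Difference: +1 − (+1) = 0.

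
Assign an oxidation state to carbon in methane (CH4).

Each bond to a more electronegative atom (O, N, halogen) counts +1, each bond to a less electronegative atom (H, metal, B, Si) counts −1, and each C–C bond counts 0.
The carbon has one bond to H (-1), one bond to H (-1), one bond to H (-1), one bond to H (-1).
Oxidation state = -1 − 1 − 1 − 1 = -4.

-4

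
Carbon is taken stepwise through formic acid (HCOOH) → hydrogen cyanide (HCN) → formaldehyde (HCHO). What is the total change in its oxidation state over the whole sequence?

-2

Carbon oxidation states along the series — formic acid: +2, hydrogen cyanide: +2, formaldehyde: 0.
Net change = 0 − (+2) = -2.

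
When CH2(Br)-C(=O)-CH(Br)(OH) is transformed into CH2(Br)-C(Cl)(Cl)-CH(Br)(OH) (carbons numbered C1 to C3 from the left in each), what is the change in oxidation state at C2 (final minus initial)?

Before: C2 has 2 bonds to C, 2 bonds to O → oxidation state +2.
After: C2 has 2 bonds to C, 2 bonds to Cl → oxidation state +2.
Δ = +2 − (+2) = 0, so no net redox change at C2.

0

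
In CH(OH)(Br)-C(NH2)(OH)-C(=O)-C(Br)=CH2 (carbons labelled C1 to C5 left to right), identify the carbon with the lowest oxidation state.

Tallying each carbon's bonds:
C1: 1C, 1H, 1O, 1Br → 0 − 1 + 1 + 1 = +1
C2: 2C, 1O, 1N → 0 + 1 + 1 = +2
C3: 2C, 2O → 0 + 2 = +2
C4: 3C, 1Br → 0 + 1 = +1
C5: 2C, 2H → 0 − 2 = -2
The most reduced carbon is C5 at -2.

C5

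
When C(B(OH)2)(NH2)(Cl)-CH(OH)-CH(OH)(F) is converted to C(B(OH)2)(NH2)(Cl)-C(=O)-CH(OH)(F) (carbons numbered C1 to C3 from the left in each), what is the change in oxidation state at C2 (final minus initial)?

Before: C2 has 2 bonds to C, 1 bond to H, 1 bond to O → oxidation state 0.
After: C2 has 2 bonds to C, 2 bonds to O → oxidation state +2.
Δ = +2 − (0) = +2, so this is an oxidation at C2.

+2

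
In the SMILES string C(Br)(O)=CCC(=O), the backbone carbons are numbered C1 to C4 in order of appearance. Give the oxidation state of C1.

C1 has a double bond to C (2×0 = 0), one bond to Br (+1), one bond to O (+1).
Oxidation state = 0 + 1 + 1 = +2.

+2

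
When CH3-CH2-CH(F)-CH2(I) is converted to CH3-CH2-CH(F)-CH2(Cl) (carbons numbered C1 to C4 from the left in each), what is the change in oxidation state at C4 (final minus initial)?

0

Before: C4 has 1 bond to C, 2 bonds to H, 1 bond to I → oxidation state -1.
After: C4 has 1 bond to C, 2 bonds to H, 1 bond to Cl → oxidation state -1.
Δ = -1 − (-1) = 0, so no net redox change at C4.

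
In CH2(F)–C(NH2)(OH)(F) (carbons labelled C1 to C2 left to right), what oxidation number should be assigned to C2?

+3

Bonds to more-electronegative neighbours contribute +1 each, bonds to H or metals contribute −1 each, and C–C bonds contribute 0.
C2 has one bond to C (0), one bond to N (+1), one bond to O (+1), one bond to F (+1).
Oxidation state = 0 + 1 + 1 + 1 = +3.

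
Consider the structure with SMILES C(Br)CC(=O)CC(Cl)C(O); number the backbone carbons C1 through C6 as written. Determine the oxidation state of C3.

Count +1 for every bond to an atom more electronegative than carbon and −1 for every bond to one less electronegative; C–C bonds are 0.
C3 has one bond to C (0), one bond to C (0), a double bond to O (2×+1 = +2).
Oxidation state = 0 + 0 + 2 = +2.

+2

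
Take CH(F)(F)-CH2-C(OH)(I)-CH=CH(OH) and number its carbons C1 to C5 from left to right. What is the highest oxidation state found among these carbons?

Bonds to more-electronegative neighbours contribute +1 each, bonds to H or metals contribute −1 each, and C–C bonds contribute 0. Tallying each carbon:
C1: 1C, 1H, 2F → 0 − 1 + 2 = +1
C2: 2C, 2H → 0 − 2 = -2
C3: 2C, 1O, 1I → 0 + 1 + 1 = +2
C4: 3C, 1H → 0 − 1 = -1
C5: 2C, 1H, 1O → 0 − 1 + 1 = 0
The highest value is +2.

+2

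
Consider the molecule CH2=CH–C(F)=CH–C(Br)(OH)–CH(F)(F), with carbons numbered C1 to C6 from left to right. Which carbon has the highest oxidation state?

Assign +1 per bond to O/N/halogen, −1 per bond to H or an electropositive element, and 0 per bond to carbon. Tallying each carbon:
C1: 2C, 2H → 0 − 2 = -2
C2: 3C, 1H → 0 − 1 = -1
C3: 3C, 1F → 0 + 1 = +1
C4: 3C, 1H → 0 − 1 = -1
C5: 2C, 1O, 1Br → 0 + 1 + 1 = +2
C6: 1C, 1H, 2F → 0 − 1 + 2 = +1
The most oxidised carbon is C5 at +2.

C5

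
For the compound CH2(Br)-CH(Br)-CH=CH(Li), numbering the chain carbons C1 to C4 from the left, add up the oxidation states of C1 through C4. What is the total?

Tallying each carbon's bonds:
C1: 1C, 2H, 1Br → 0 − 2 + 1 = -1
C2: 2C, 1H, 1Br → 0 − 1 + 1 = 0
C3: 3C, 1H → 0 − 1 = -1
C4: 2C, 1H, 1Li → 0 − 1 − 1 = -2
Sum = -1 + 0 − 1 − 2 = -4.

-4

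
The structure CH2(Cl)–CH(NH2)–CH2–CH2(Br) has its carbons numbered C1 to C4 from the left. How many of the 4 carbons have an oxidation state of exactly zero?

Each bond to a more electronegative atom (O, N, halogen) counts +1, each bond to a less electronegative atom (H, metal, B, Si) counts −1, and each C–C bond counts 0. Tallying each carbon:
C1: 1C, 2H, 1Cl → 0 − 2 + 1 = -1
C2: 2C, 1H, 1N → 0 − 1 + 1 = 0
C3: 2C, 2H → 0 − 2 = -2
C4: 1C, 2H, 1Br → 0 − 2 + 1 = -1
1 carbon (C2) meets the condition.

1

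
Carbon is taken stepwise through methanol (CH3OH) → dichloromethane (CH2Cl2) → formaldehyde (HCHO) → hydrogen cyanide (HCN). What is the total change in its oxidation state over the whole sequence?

+4

Carbon oxidation states along the series — methanol: -2, dichloromethane: 0, formaldehyde: 0, hydrogen cyanide: +2.
Net change = +2 − (-2) = +4.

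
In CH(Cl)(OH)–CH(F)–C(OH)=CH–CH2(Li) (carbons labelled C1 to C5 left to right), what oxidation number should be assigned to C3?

+1

Bonds to more-electronegative neighbours contribute +1 each, bonds to H or metals contribute −1 each, and C–C bonds contribute 0.
C3 has one bond to C (0), a double bond to C (2×0 = 0), one bond to O (+1).
Oxidation state = 0 + 0 + 1 = +1.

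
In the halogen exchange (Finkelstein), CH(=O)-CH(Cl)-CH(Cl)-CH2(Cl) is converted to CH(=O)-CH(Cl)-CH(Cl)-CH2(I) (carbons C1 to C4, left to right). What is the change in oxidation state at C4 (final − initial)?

0

Before: C4 has 1 bond to C, 2 bonds to H, 1 bond to Cl → oxidation state -1.
After: C4 has 1 bond to C, 2 bonds to H, 1 bond to I → oxidation state -1.
Δ = -1 − (-1) = 0, so no net redox change at C4.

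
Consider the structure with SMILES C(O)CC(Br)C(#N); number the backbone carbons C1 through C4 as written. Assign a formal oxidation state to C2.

Bonds to more-electronegative neighbours contribute +1 each, bonds to H or metals contribute −1 each, and C–C bonds contribute 0.
C2 has one bond to C (0), one bond to C (0), one bond to H (-1), one bond to H (-1).
Oxidation state = 0 + 0 − 1 − 1 = -2.

-2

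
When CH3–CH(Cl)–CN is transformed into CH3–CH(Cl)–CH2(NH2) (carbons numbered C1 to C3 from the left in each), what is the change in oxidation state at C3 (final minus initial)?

-4

Before: C3 has 1 bond to C, 3 bonds to N → oxidation state +3.
After: C3 has 1 bond to C, 2 bonds to H, 1 bond to N → oxidation state -1.
Δ = -1 − (+3) = -4, so this is a reduction at C3.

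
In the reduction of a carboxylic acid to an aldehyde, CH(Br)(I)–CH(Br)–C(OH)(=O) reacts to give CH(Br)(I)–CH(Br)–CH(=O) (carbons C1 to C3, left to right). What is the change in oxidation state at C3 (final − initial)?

-2

Before: C3 has 1 bond to C, 3 bonds to O → oxidation state +3.
After: C3 has 1 bond to C, 1 bond to H, 2 bonds to O → oxidation state +1.
Δ = +1 − (+3) = -2, so this is a reduction at C3.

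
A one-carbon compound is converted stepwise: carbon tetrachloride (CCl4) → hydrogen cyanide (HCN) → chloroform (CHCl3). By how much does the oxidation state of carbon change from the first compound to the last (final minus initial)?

-2

Carbon oxidation states along the series — carbon tetrachloride: +4, hydrogen cyanide: +2, chloroform: +2.
Net change = +2 − (+4) = -2.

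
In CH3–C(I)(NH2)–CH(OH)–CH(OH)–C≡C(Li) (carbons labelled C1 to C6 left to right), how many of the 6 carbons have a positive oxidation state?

1

Tallying each carbon's bonds:
C1: 1C, 3H → 0 − 3 = -3
C2: 2C, 1N, 1I → 0 + 1 + 1 = +2
C3: 2C, 1H, 1O → 0 − 1 + 1 = 0
C4: 2C, 1H, 1O → 0 − 1 + 1 = 0
C5: 4C → 0 = 0
C6: 3C, 1Li → 0 − 1 = -1
1 carbon (C2) meets the condition.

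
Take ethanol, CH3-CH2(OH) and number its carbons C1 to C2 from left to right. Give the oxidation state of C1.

Assign +1 per bond to O/N/halogen, −1 per bond to H or an electropositive element, and 0 per bond to carbon.
C1 has one bond to H (-1), one bond to H (-1), one bond to H (-1), one bond to C (0).
Oxidation state = -1 − 1 − 1 + 0 = -3.

-3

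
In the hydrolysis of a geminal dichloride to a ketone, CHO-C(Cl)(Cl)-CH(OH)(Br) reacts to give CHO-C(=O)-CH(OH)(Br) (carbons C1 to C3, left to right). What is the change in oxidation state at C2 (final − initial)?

0

Before: C2 has 2 bonds to C, 2 bonds to Cl → oxidation state +2.
After: C2 has 2 bonds to C, 2 bonds to O → oxidation state +2.
Δ = +2 − (+2) = 0, so no net redox change at C2.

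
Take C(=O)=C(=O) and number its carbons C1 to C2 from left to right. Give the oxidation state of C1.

C1 has a double bond to C (2×0 = 0), a double bond to O (2×+1 = +2).
Oxidation state = 0 + 2 = +2.

+2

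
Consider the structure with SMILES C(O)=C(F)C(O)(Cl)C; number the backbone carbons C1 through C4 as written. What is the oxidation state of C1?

Each bond to a more electronegative atom (O, N, halogen) counts +1, each bond to a less electronegative atom (H, metal, B, Si) counts −1, and each C–C bond counts 0.
C1 has a double bond to C (2×0 = 0), one bond to O (+1), one bond to H (-1).
Oxidation state = 0 + 1 − 1 = 0.

0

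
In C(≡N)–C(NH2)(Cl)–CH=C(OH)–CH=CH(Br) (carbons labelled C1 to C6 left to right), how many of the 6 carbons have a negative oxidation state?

2

Tallying each carbon's bonds:
C1: 1C, 3N → 0 + 3 = +3
C2: 2C, 1N, 1Cl → 0 + 1 + 1 = +2
C3: 3C, 1H → 0 − 1 = -1
C4: 3C, 1O → 0 + 1 = +1
C5: 3C, 1H → 0 − 1 = -1
C6: 2C, 1H, 1Br → 0 − 1 + 1 = 0
2 carbons (C3, C5) meet the condition.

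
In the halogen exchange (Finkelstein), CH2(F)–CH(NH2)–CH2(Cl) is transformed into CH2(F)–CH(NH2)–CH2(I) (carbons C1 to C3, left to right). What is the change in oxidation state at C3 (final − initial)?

0

Before: C3 has 1 bond to C, 2 bonds to H, 1 bond to Cl → oxidation state -1.
After: C3 has 1 bond to C, 2 bonds to H, 1 bond to I → oxidation state -1.
Δ = -1 − (-1) = 0, so no net redox change at C3.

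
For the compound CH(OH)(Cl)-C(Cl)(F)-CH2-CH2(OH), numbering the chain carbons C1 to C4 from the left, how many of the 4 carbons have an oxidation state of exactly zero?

0

Assign +1 per bond to O/N/halogen, −1 per bond to H or an electropositive element, and 0 per bond to carbon. Tallying each carbon:
C1: 1C, 1H, 1O, 1Cl → 0 − 1 + 1 + 1 = +1
C2: 2C, 1F, 1Cl → 0 + 1 + 1 = +2
C3: 2C, 2H → 0 − 2 = -2
C4: 1C, 2H, 1O → 0 − 2 + 1 = -1
0 carbons meet the condition.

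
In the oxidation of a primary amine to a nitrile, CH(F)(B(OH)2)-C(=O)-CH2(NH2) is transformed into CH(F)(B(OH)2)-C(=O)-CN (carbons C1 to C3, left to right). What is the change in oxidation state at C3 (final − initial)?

+4

Before: C3 has 1 bond to C, 2 bonds to H, 1 bond to N → oxidation state -1.
After: C3 has 1 bond to C, 3 bonds to N → oxidation state +3.
Δ = +3 − (-1) = +4, so this is an oxidation at C3.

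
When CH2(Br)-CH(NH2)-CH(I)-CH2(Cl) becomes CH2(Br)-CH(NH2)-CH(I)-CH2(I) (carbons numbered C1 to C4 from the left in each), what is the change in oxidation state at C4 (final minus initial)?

0

Before: C4 has 1 bond to C, 2 bonds to H, 1 bond to Cl → oxidation state -1.
After: C4 has 1 bond to C, 2 bonds to H, 1 bond to I → oxidation state -1.
Δ = -1 − (-1) = 0, so no net redox change at C4.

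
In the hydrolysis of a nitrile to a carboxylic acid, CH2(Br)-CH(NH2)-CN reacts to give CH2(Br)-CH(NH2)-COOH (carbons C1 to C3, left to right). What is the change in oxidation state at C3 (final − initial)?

0

Before: C3 has 1 bond to C, 3 bonds to N → oxidation state +3.
After: C3 has 1 bond to C, 3 bonds to O → oxidation state +3.
Δ = +3 − (+3) = 0, so no net redox change at C3.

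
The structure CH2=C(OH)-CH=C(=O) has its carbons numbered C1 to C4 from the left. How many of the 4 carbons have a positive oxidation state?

2

Each bond to a more electronegative atom (O, N, halogen) counts +1, each bond to a less electronegative atom (H, metal, B, Si) counts −1, and each C–C bond counts 0. Tallying each carbon:
C1: 2C, 2H → 0 − 2 = -2
C2: 3C, 1O → 0 + 1 = +1
C3: 3C, 1H → 0 − 1 = -1
C4: 2C, 2O → 0 + 2 = +2
2 carbons (C2, C4) meet the condition.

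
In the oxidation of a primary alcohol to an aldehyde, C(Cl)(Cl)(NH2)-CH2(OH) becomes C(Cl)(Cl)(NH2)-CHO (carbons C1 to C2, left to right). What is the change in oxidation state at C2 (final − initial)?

Before: C2 has 1 bond to C, 2 bonds to H, 1 bond to O → oxidation state -1.
After: C2 has 1 bond to C, 1 bond to H, 2 bonds to O → oxidation state +1.
Δ = +1 − (-1) = +2, so this is an oxidation at C2.

+2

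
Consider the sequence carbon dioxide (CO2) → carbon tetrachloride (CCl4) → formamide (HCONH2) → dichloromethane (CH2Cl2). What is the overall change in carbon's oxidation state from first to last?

-4

Carbon oxidation states along the series — carbon dioxide: +4, carbon tetrachloride: +4, formamide: +2, dichloromethane: 0.
Net change = 0 − (+4) = -4.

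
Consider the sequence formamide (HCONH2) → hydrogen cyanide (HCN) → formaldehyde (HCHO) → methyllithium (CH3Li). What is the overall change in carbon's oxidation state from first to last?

Carbon oxidation states along the series — formamide: +2, hydrogen cyanide: +2, formaldehyde: 0, methyllithium: -4.
Net change = -4 − (+2) = -6.

-6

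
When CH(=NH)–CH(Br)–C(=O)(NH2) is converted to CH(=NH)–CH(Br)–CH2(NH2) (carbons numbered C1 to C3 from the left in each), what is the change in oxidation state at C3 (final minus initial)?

Before: C3 has 1 bond to C, 2 bonds to O, 1 bond to N → oxidation state +3.
After: C3 has 1 bond to C, 2 bonds to H, 1 bond to N → oxidation state -1.
Δ = -1 − (+3) = -4, so this is a reduction at C3.

-4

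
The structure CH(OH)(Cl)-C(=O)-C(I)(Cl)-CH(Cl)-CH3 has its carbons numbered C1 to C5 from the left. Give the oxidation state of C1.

C1 has one bond to C (0), one bond to O (+1), one bond to H (-1), one bond to Cl (+1).
Oxidation state = 0 + 1 − 1 + 1 = +1.

+1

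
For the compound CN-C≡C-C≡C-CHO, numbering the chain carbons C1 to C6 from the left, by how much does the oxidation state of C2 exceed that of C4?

0

C2: 4C → 0 = 0
C4: 4C → 0 = 0
Difference: 0 − (0) = 0.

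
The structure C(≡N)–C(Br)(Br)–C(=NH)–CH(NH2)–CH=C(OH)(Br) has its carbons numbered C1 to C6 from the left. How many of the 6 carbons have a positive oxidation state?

4

Each bond to a more electronegative atom (O, N, halogen) counts +1, each bond to a less electronegative atom (H, metal, B, Si) counts −1, and each C–C bond counts 0. Tallying each carbon:
C1: 1C, 3N → 0 + 3 = +3
C2: 2C, 2Br → 0 + 2 = +2
C3: 2C, 2N → 0 + 2 = +2
C4: 2C, 1H, 1N → 0 − 1 + 1 = 0
C5: 3C, 1H → 0 − 1 = -1
C6: 2C, 1O, 1Br → 0 + 1 + 1 = +2
4 carbons (C1, C2, C3, C6) meet the condition.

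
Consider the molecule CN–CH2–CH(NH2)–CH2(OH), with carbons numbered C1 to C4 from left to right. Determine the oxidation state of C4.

C4 has one bond to C (0), one bond to O (+1), one bond to H (-1), one bond to H (-1).
Oxidation state = 0 + 1 − 1 − 1 = -1.

-1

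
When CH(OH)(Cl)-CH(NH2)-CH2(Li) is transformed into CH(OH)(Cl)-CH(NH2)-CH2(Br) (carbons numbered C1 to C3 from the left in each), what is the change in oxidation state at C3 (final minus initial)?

+2

Before: C3 has 1 bond to C, 2 bonds to H, 1 bond to Li → oxidation state -3.
After: C3 has 1 bond to C, 2 bonds to H, 1 bond to Br → oxidation state -1.
Δ = -1 − (-3) = +2, so this is an oxidation at C3.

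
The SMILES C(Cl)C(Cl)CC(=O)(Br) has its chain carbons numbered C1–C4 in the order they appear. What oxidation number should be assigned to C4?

C4 has one bond to C (0), a double bond to O (2×+1 = +2), one bond to Br (+1).
Oxidation state = 0 + 2 + 1 = +3.

+3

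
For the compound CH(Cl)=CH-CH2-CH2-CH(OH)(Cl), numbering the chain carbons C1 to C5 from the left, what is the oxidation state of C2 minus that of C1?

C2: 3C, 1H → 0 − 1 = -1
C1: 2C, 1H, 1Cl → 0 − 1 + 1 = 0
Difference: -1 − (0) = -1.

-1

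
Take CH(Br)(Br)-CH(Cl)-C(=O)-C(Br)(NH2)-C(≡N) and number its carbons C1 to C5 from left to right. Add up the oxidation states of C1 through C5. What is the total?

Tallying each carbon's bonds:
C1: 1C, 1H, 2Br → 0 − 1 + 2 = +1
C2: 2C, 1H, 1Cl → 0 − 1 + 1 = 0
C3: 2C, 2O → 0 + 2 = +2
C4: 2C, 1N, 1Br → 0 + 1 + 1 = +2
C5: 1C, 3N → 0 + 3 = +3
Sum = +1 + 0 + 2 + 2 + 3 = +8.

+8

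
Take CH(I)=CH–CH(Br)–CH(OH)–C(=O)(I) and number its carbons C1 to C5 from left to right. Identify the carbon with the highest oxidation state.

Tallying each carbon's bonds:
C1: 2C, 1H, 1I → 0 − 1 + 1 = 0
C2: 3C, 1H → 0 − 1 = -1
C3: 2C, 1H, 1Br → 0 − 1 + 1 = 0
C4: 2C, 1H, 1O → 0 − 1 + 1 = 0
C5: 1C, 2O, 1I → 0 + 2 + 1 = +3
The most oxidised carbon is C5 at +3.

C5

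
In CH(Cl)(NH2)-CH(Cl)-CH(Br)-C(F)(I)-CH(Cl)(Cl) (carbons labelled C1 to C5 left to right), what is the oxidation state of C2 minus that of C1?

-1

C2: 2C, 1H, 1Cl → 0 − 1 + 1 = 0
C1: 1C, 1H, 1N, 1Cl → 0 − 1 + 1 + 1 = +1
Difference: 0 − (+1) = -1.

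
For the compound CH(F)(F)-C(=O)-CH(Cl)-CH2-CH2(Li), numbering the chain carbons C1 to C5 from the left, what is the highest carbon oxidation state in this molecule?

Tallying each carbon's bonds:
C1: 1C, 1H, 2F → 0 − 1 + 2 = +1
C2: 2C, 2O → 0 + 2 = +2
C3: 2C, 1H, 1Cl → 0 − 1 + 1 = 0
C4: 2C, 2H → 0 − 2 = -2
C5: 1C, 2H, 1Li → 0 − 2 − 1 = -3
The highest value is +2.

+2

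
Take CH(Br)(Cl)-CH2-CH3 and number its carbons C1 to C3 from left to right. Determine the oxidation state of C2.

C2 has one bond to C (0), one bond to C (0), one bond to H (-1), one bond to H (-1).
Oxidation state = 0 + 0 − 1 − 1 = -2.

-2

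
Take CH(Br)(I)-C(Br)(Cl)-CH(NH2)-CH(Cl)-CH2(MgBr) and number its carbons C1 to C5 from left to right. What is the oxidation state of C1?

C1 has one bond to C (0), one bond to Br (+1), one bond to I (+1), one bond to H (-1).
Oxidation state = 0 + 1 + 1 − 1 = +1.

+1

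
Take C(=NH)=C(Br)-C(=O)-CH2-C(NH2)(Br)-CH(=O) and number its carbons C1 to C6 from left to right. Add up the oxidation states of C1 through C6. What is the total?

Bonds to more-electronegative neighbours contribute +1 each, bonds to H or metals contribute −1 each, and C–C bonds contribute 0. Tallying each carbon:
C1: 2C, 2N → 0 + 2 = +2
C2: 3C, 1Br → 0 + 1 = +1
C3: 2C, 2O → 0 + 2 = +2
C4: 2C, 2H → 0 − 2 = -2
C5: 2C, 1N, 1Br → 0 + 1 + 1 = +2
C6: 1C, 1H, 2O → 0 − 1 + 2 = +1
Sum = +2 + 1 + 2 − 2 + 2 + 1 = +6.

+6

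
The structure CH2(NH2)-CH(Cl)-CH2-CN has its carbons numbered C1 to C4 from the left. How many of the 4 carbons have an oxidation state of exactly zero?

Assign +1 per bond to O/N/halogen, −1 per bond to H or an electropositive element, and 0 per bond to carbon. Tallying each carbon:
C1: 1C, 2H, 1N → 0 − 2 + 1 = -1
C2: 2C, 1H, 1Cl → 0 − 1 + 1 = 0
C3: 2C, 2H → 0 − 2 = -2
C4: 1C, 3N → 0 + 3 = +3
1 carbon (C2) meets the condition.

1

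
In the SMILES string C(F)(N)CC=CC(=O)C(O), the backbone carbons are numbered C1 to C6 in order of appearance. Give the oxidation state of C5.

+2

C5 has one bond to C (0), one bond to C (0), a double bond to O (2×+1 = +2).
Oxidation state = 0 + 0 + 2 = +2.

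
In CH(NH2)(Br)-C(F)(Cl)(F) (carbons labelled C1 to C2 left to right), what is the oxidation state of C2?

C2 has one bond to C (0), one bond to F (+1), one bond to Cl (+1), one bond to F (+1).
Oxidation state = 0 + 1 + 1 + 1 = +3.

+3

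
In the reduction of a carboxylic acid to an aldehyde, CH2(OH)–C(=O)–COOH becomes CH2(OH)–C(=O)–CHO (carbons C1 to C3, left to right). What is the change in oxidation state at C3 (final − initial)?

Before: C3 has 1 bond to C, 3 bonds to O → oxidation state +3.
After: C3 has 1 bond to C, 1 bond to H, 2 bonds to O → oxidation state +1.
Δ = +1 − (+3) = -2, so this is a reduction at C3.

-2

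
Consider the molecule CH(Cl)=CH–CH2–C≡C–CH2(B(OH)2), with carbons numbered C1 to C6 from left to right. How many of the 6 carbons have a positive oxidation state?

0

Bonds to more-electronegative neighbours contribute +1 each, bonds to H or metals contribute −1 each, and C–C bonds contribute 0. Tallying each carbon:
C1: 2C, 1H, 1Cl → 0 − 1 + 1 = 0
C2: 3C, 1H → 0 − 1 = -1
C3: 2C, 2H → 0 − 2 = -2
C4: 4C → 0 = 0
C5: 4C → 0 = 0
C6: 1C, 2H, 1B → 0 − 2 − 1 = -3
0 carbons meet the condition.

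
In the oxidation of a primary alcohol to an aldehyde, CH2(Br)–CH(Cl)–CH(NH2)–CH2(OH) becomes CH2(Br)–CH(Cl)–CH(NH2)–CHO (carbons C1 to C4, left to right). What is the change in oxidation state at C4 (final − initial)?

+2

Before: C4 has 1 bond to C, 2 bonds to H, 1 bond to O → oxidation state -1.
After: C4 has 1 bond to C, 1 bond to H, 2 bonds to O → oxidation state +1.
Δ = +1 − (-1) = +2, so this is an oxidation at C4.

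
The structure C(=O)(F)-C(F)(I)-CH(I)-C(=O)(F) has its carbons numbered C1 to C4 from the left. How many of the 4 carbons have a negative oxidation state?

Each bond to a more electronegative atom (O, N, halogen) counts +1, each bond to a less electronegative atom (H, metal, B, Si) counts −1, and each C–C bond counts 0. Tallying each carbon:
C1: 1C, 2O, 1F → 0 + 2 + 1 = +3
C2: 2C, 1F, 1I → 0 + 1 + 1 = +2
C3: 2C, 1H, 1I → 0 − 1 + 1 = 0
C4: 1C, 2O, 1F → 0 + 2 + 1 = +3
0 carbons meet the condition.

0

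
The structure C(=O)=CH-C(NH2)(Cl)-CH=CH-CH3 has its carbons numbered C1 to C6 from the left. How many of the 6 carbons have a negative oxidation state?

4

Each bond to a more electronegative atom (O, N, halogen) counts +1, each bond to a less electronegative atom (H, metal, B, Si) counts −1, and each C–C bond counts 0. Tallying each carbon:
C1: 2C, 2O → 0 + 2 = +2
C2: 3C, 1H → 0 − 1 = -1
C3: 2C, 1N, 1Cl → 0 + 1 + 1 = +2
C4: 3C, 1H → 0 − 1 = -1
C5: 3C, 1H → 0 − 1 = -1
C6: 1C, 3H → 0 − 3 = -3
4 carbons (C2, C4, C5, C6) meet the condition.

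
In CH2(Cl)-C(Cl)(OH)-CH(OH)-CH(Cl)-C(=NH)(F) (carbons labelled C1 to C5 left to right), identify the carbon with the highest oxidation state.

Each bond to a more electronegative atom (O, N, halogen) counts +1, each bond to a less electronegative atom (H, metal, B, Si) counts −1, and each C–C bond counts 0. Tallying each carbon:
C1: 1C, 2H, 1Cl → 0 − 2 + 1 = -1
C2: 2C, 1O, 1Cl → 0 + 1 + 1 = +2
C3: 2C, 1H, 1O → 0 − 1 + 1 = 0
C4: 2C, 1H, 1Cl → 0 − 1 + 1 = 0
C5: 1C, 2N, 1F → 0 + 2 + 1 = +3
The most oxidised carbon is C5 at +3.

C5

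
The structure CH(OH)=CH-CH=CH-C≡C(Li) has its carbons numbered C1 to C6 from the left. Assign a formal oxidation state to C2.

C2 has a double bond to C (2×0 = 0), one bond to C (0), one bond to H (-1).
Oxidation state = 0 + 0 − 1 = -1.

-1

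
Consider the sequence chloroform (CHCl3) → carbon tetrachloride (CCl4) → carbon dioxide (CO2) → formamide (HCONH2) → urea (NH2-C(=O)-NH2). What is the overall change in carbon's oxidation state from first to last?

+2

Carbon oxidation states along the series — chloroform: +2, carbon tetrachloride: +4, carbon dioxide: +4, formamide: +2, urea: +4.
Net change = +4 − (+2) = +2.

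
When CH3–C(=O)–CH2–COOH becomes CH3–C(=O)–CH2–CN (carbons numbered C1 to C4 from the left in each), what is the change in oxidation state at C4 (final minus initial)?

0

Before: C4 has 1 bond to C, 3 bonds to O → oxidation state +3.
After: C4 has 1 bond to C, 3 bonds to N → oxidation state +3.
Δ = +3 − (+3) = 0, so no net redox change at C4.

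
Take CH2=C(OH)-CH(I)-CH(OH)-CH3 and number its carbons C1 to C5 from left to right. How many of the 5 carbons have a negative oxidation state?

Tallying each carbon's bonds:
C1: 2C, 2H → 0 − 2 = -2
C2: 3C, 1O → 0 + 1 = +1
C3: 2C, 1H, 1I → 0 − 1 + 1 = 0
C4: 2C, 1H, 1O → 0 − 1 + 1 = 0
C5: 1C, 3H → 0 − 3 = -3
2 carbons (C1, C5) meet the condition.

2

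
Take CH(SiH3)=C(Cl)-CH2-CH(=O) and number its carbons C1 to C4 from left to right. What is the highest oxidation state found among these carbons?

Assign +1 per bond to O/N/halogen, −1 per bond to H or an electropositive element, and 0 per bond to carbon. Tallying each carbon:
C1: 2C, 1H, 1Si → 0 − 1 − 1 = -2
C2: 3C, 1Cl → 0 + 1 = +1
C3: 2C, 2H → 0 − 2 = -2
C4: 1C, 1H, 2O → 0 − 1 + 2 = +1
The highest value is +1.

+1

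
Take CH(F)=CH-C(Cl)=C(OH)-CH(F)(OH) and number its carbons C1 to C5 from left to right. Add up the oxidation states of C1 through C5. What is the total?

Tallying each carbon's bonds:
C1: 2C, 1H, 1F → 0 − 1 + 1 = 0
C2: 3C, 1H → 0 − 1 = -1
C3: 3C, 1Cl → 0 + 1 = +1
C4: 3C, 1O → 0 + 1 = +1
C5: 1C, 1H, 1O, 1F → 0 − 1 + 1 + 1 = +1
Sum = 0 − 1 + 1 + 1 + 1 = +2.

+2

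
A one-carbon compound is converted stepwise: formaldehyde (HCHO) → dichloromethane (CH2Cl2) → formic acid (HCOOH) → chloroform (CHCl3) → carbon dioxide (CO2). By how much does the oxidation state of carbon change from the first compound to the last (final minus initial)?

Carbon oxidation states along the series — formaldehyde: 0, dichloromethane: 0, formic acid: +2, chloroform: +2, carbon dioxide: +4.
Net change = +4 − (0) = +4.

+4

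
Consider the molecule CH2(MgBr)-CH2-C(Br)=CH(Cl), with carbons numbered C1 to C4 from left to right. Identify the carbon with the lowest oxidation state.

Assign +1 per bond to O/N/halogen, −1 per bond to H or an electropositive element, and 0 per bond to carbon. Tallying each carbon:
C1: 1C, 2H, 1Mg → 0 − 2 − 1 = -3
C2: 2C, 2H → 0 − 2 = -2
C3: 3C, 1Br → 0 + 1 = +1
C4: 2C, 1H, 1Cl → 0 − 1 + 1 = 0
The most reduced carbon is C1 at -3.

C1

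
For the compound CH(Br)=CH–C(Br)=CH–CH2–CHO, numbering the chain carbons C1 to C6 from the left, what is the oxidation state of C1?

C1 has a double bond to C (2×0 = 0), one bond to H (-1), one bond to Br (+1).
Oxidation state = 0 − 1 + 1 = 0.

0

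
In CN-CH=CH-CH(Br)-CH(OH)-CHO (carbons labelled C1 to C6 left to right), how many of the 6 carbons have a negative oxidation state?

Tallying each carbon's bonds:
C1: 1C, 3N → 0 + 3 = +3
C2: 3C, 1H → 0 − 1 = -1
C3: 3C, 1H → 0 − 1 = -1
C4: 2C, 1H, 1Br → 0 − 1 + 1 = 0
C5: 2C, 1H, 1O → 0 − 1 + 1 = 0
C6: 1C, 1H, 2O → 0 − 1 + 2 = +1
2 carbons (C2, C3) meet the condition.

2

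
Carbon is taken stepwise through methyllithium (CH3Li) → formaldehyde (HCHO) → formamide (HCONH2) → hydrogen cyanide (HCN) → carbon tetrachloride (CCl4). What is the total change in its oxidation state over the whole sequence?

Carbon oxidation states along the series — methyllithium: -4, formaldehyde: 0, formamide: +2, hydrogen cyanide: +2, carbon tetrachloride: +4.
Net change = +4 − (-4) = +8.

+8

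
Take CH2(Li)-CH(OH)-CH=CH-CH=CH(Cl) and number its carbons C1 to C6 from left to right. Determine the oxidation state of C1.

-3

Bonds to more-electronegative neighbours contribute +1 each, bonds to H or metals contribute −1 each, and C–C bonds contribute 0.
C1 has one bond to C (0), one bond to H (-1), one bond to H (-1), one bond to Li (-1).
Oxidation state = 0 − 1 − 1 − 1 = -3.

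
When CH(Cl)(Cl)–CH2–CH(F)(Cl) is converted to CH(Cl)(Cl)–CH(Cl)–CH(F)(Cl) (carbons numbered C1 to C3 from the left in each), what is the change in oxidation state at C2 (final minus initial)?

+2

Before: C2 has 2 bonds to C, 2 bonds to H → oxidation state -2.
After: C2 has 2 bonds to C, 1 bond to H, 1 bond to Cl → oxidation state 0.
Δ = 0 − (-2) = +2, so this is an oxidation at C2.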